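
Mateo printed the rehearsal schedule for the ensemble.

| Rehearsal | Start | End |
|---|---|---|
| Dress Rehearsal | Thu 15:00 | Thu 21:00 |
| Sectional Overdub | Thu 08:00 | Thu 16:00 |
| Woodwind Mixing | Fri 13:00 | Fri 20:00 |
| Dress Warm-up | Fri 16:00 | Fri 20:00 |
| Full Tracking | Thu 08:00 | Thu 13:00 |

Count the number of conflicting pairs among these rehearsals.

Sorted by start: Sectional Overdub, Full Tracking, Dress Rehearsal, Woodwind Mixing, Dress Warm-up.
Full Tracking starts before Sectional Overdub ends → Sectional Overdub and Full Tracking overlap.
Dress Rehearsal starts before Sectional Overdub ends → Sectional Overdub and Dress Rehearsal overlap.
Woodwind Mixing starts after Sectional Overdub ends — done with Sectional Overdub.
Dress Rehearsal starts after Full Tracking ends — done with Full Tracking.
Woodwind Mixing starts after Dress Rehearsal ends — done with Dress Rehearsal.
Dress Warm-up starts before Woodwind Mixing ends → Woodwind Mixing and Dress Warm-up overlap.
Overlapping pairs: Dress Rehearsal & Sectional Overdub, Dress Warm-up & Woodwind Mixing, Full Tracking & Sectional Overdub — 3 in total.

3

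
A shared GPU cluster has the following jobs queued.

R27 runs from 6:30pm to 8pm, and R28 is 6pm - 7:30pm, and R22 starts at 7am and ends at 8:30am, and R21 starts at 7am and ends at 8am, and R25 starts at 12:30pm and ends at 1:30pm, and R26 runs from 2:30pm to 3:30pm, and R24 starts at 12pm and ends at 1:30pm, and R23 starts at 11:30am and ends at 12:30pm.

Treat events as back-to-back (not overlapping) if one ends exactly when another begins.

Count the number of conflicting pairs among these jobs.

4

Check each pair: they overlap iff neither finishes before the other starts.
Sorted by start: R21, R22, R23, R24, R25, R26, R28, R27.
R22 starts before R21 ends → R21 and R22 overlap.
R23 starts after R21 ends, so nothing later overlaps R21 either.
R23 starts after R22 ends, so nothing later overlaps R22 either.
R24 starts before R23 ends → R23 and R24 overlap.
R25 starts exactly when R23 ends (back-to-back, no overlap), so nothing later overlaps R23 either.
R25 starts before R24 ends → R24 and R25 overlap.
R26 starts after R24 ends, so nothing later overlaps R24 either.
R26 starts after R25 ends, so nothing later overlaps R25 either.
R28 starts after R26 ends, so nothing later overlaps R26 either.
R27 starts before R28 ends → R28 and R27 overlap.
Overlapping pairs: R21 & R22, R23 & R24, R24 & R25, R27 & R28 — 4 in total.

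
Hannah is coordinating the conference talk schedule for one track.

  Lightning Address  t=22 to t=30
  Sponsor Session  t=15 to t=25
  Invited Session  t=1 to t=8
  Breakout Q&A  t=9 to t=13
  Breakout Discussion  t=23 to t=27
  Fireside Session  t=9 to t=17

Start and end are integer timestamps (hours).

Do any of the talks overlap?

Check each pair: they overlap iff neither finishes before the other starts.
Sorted by start: Invited Session, Fireside Session, Breakout Q&A, Sponsor Session, Lightning Address, Breakout Discussion.
Fireside Session starts after Invited Session ends, so Invited Session has no further overlaps.
Breakout Q&A starts before Fireside Session ends → Fireside Session and Breakout Q&A overlap.
That's a conflict, so the schedule is not conflict-free.

Yes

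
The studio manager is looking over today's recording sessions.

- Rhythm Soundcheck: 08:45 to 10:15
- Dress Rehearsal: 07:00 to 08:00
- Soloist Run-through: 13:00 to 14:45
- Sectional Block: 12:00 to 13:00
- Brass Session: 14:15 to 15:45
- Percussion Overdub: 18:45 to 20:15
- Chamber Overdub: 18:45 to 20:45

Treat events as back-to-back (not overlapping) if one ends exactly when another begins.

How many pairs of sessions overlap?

2

Sorted by start: Dress Rehearsal, Rhythm Soundcheck, Sectional Block, Soloist Run-through, Brass Session, Percussion Overdub, Chamber Overdub.
Rhythm Soundcheck starts after Dress Rehearsal ends — done with Dress Rehearsal.
Sectional Block starts after Rhythm Soundcheck ends — done with Rhythm Soundcheck.
Soloist Run-through starts exactly when Sectional Block ends (back-to-back, no overlap) — done with Sectional Block.
Brass Session starts before Soloist Run-through ends → Soloist Run-through and Brass Session overlap.
Percussion Overdub starts after Soloist Run-through ends — done with Soloist Run-through.
Percussion Overdub starts after Brass Session ends — done with Brass Session.
Chamber Overdub starts before Percussion Overdub ends → Percussion Overdub and Chamber Overdub overlap.
Overlapping pairs: Brass Session & Soloist Run-through, Chamber Overdub & Percussion Overdub — 2 in total.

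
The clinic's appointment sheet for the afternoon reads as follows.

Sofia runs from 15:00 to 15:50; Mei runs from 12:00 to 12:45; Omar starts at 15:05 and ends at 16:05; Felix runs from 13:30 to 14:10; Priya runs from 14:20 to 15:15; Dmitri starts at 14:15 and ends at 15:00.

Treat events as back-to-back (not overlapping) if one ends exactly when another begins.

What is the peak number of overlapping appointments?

Sort all start/end points and keep a running count:
12:00 start Mei → 1
12:45 end Mei → 0
13:30 start Felix → 1
14:10 end Felix → 0
14:15 start Dmitri → 1
14:20 start Priya → 2
15:00 end Dmitri → 1
15:00 start Sofia → 2
15:05 start Omar → 3
15:15 end Priya → 2
15:50 end Sofia → 1
16:05 end Omar → 0
Peak is 3, at 15:05 (Omar, Priya, Sofia).

3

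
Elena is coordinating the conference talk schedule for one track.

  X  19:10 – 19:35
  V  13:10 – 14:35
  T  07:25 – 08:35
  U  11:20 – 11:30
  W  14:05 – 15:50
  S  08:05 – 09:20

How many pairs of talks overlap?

Sorted by start: T, S, U, V, W, X.
S starts before T ends → T and S overlap.
U starts after T ends — done with T.
U starts after S ends — done with S.
V starts after U ends — done with U.
W starts before V ends → V and W overlap.
X starts after V ends.
X starts after W ends.
Overlapping pairs: S & T, V & W — 2 in total.

2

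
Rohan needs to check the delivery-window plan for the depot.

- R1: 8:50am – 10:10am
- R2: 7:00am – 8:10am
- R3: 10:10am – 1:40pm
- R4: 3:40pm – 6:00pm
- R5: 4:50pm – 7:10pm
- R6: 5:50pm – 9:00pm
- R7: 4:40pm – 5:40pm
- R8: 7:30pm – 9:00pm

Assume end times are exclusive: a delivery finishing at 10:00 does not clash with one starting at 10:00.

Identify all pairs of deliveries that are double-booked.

Sorted by start: R2, R1, R3, R4, R7, R5, R6, R8.
R1 starts after R2 ends — done with R2.
R3 starts exactly when R1 ends (back-to-back, no overlap) — done with R1.
R4 starts after R3 ends — done with R3.
R7 starts before R4 ends → R4 and R7 overlap.
R5 starts before R4 ends → R4 and R5 overlap.
R6 starts before R4 ends → R4 and R6 overlap.
R8 starts after R4 ends.
R5 starts before R7 ends → R7 and R5 overlap.
R6 starts after R7 ends — done with R7.
R6 starts before R5 ends → R5 and R6 overlap.
R8 starts after R5 ends.
R8 starts before R6 ends → R6 and R8 overlap.

R4 & R5, R4 & R6, R4 & R7, R5 & R6, R5 & R7, R6 & R8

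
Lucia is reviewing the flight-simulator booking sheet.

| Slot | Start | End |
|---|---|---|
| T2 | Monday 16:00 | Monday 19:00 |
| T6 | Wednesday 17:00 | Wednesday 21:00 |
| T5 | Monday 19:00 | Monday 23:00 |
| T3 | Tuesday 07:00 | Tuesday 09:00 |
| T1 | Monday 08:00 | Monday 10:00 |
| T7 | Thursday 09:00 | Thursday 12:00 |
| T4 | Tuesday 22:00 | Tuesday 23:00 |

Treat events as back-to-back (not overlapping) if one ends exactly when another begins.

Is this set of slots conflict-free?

Yes

Sorted by start: T1, T2, T5, T3, T4, T6, T7.
T2 starts after T1 ends, so T1 has no further overlaps.
T5 starts exactly when T2 ends (back-to-back, no overlap), so T2 has no further overlaps.
T3 starts after T5 ends, so T5 has no further overlaps.
T4 starts after T3 ends, so T3 has no further overlaps.
T6 starts after T4 ends, so T4 has no further overlaps.
T7 starts after T6 ends.
Every pair is clear; the schedule has no overlaps.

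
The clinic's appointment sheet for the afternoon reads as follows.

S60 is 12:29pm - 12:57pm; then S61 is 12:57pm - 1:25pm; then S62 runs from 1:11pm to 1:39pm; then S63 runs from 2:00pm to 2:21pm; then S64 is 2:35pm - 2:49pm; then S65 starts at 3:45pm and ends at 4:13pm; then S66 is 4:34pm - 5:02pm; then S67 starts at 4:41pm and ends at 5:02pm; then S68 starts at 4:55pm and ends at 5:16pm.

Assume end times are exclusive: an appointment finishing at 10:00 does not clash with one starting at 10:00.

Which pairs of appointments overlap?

Sorted by start: S60, S61, S62, S63, S64, S65, S66, S67, S68.
S61 starts exactly when S60 ends (back-to-back, no overlap) — done with S60.
S62 starts before S61 ends → S61 and S62 overlap.
S63 starts after S61 ends — done with S61.
S63 starts after S62 ends — done with S62.
S64 starts after S63 ends — done with S63.
S65 starts after S64 ends — done with S64.
S66 starts after S65 ends — done with S65.
S67 starts before S66 ends → S66 and S67 overlap.
S68 starts before S66 ends → S66 and S68 overlap.
S68 starts before S67 ends → S67 and S68 overlap.

S61 & S62, S66 & S67, S66 & S68, S67 & S68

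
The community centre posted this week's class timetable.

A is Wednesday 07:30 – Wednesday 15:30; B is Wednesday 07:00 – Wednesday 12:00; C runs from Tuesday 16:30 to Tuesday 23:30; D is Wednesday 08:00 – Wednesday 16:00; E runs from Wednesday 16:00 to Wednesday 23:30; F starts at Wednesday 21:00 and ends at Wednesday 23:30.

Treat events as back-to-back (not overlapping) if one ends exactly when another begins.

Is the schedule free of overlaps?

Check each pair: they overlap iff neither finishes before the other starts.
Sorted by start: C, B, A, D, E, F.
B starts after C ends; C is clear from here.
A starts before B ends → B and A overlap.
That's a conflict, so the schedule is not conflict-free.

No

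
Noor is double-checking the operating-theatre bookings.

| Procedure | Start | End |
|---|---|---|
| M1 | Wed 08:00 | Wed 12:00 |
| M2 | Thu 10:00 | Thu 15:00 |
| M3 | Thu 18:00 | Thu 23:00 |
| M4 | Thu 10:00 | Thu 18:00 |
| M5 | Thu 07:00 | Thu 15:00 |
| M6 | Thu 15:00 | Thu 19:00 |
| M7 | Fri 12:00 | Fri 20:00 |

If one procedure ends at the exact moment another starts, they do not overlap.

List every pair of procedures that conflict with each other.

Two intervals overlap when each starts before the other ends.
Sorted by start: M1, M5, M2, M4, M6, M3, M7.
M5 starts after M1 ends — done with M1.
M2 starts before M5 ends → M5 and M2 overlap.
M4 starts before M5 ends → M5 and M4 overlap.
M6 starts exactly when M5 ends (back-to-back, no overlap) — done with M5.
M4 starts before M2 ends → M2 and M4 overlap.
M6 starts exactly when M2 ends (back-to-back, no overlap) — done with M2.
M6 starts before M4 ends → M4 and M6 overlap.
M3 starts exactly when M4 ends (back-to-back, no overlap) — done with M4.
M3 starts before M6 ends → M6 and M3 overlap.
M7 starts after M6 ends.
M7 starts after M3 ends.

M2 & M4, M2 & M5, M3 & M6, M4 & M5, M4 & M6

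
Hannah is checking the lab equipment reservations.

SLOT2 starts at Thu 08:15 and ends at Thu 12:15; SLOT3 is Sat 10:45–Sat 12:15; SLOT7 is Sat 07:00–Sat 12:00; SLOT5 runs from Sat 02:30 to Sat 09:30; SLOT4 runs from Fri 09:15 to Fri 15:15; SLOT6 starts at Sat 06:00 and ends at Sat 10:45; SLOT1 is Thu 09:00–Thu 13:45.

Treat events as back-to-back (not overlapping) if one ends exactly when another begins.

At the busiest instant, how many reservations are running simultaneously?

3

Sort all start/end points and keep a running count:
Thu 08:15 start SLOT2 → 1
Thu 09:00 start SLOT1 → 2
Thu 12:15 end SLOT2 → 1
Thu 13:45 end SLOT1 → 0
Fri 09:15 start SLOT4 → 1
Fri 15:15 end SLOT4 → 0
Sat 02:30 start SLOT5 → 1
Sat 06:00 start SLOT6 → 2
Sat 07:00 start SLOT7 → 3
Sat 09:30 end SLOT5 → 2
Sat 10:45 end SLOT6 → 1
Sat 10:45 start SLOT3 → 2
Sat 12:00 end SLOT7 → 1
Sat 12:15 end SLOT3 → 0
Peak is 3, at Sat 07:00 (SLOT5, SLOT6, SLOT7).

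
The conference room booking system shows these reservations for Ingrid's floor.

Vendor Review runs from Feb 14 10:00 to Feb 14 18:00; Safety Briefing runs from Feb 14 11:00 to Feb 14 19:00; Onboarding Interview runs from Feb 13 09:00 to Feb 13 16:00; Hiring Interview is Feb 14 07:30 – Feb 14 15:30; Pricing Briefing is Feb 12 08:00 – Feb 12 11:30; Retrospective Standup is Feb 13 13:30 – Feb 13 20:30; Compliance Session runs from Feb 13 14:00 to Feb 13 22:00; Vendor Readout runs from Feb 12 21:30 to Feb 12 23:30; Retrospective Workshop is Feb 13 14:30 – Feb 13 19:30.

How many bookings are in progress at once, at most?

Sweep the timeline, counting +1 at each start and −1 at each end (ends before starts at a tie):
Feb 12 08:00 start Pricing Briefing → 1
Feb 12 11:30 end Pricing Briefing → 0
Feb 12 21:30 start Vendor Readout → 1
Feb 12 23:30 end Vendor Readout → 0
Feb 13 09:00 start Onboarding Interview → 1
Feb 13 13:30 start Retrospective Standup → 2
Feb 13 14:00 start Compliance Session → 3
Feb 13 14:30 start Retrospective Workshop → 4
Feb 13 16:00 end Onboarding Interview → 3
Feb 13 19:30 end Retrospective Workshop → 2
Feb 13 20:30 end Retrospective Standup → 1
Feb 13 22:00 end Compliance Session → 0
Feb 14 07:30 start Hiring Interview → 1
Feb 14 10:00 start Vendor Review → 2
Feb 14 11:00 start Safety Briefing → 3
Feb 14 15:30 end Hiring Interview → 2
Feb 14 18:00 end Vendor Review → 1
Feb 14 19:00 end Safety Briefing → 0
Peak is 4, at Feb 13 14:30 (Compliance Session, Onboarding Interview, Retrospective Standup, Retrospective Workshop).

4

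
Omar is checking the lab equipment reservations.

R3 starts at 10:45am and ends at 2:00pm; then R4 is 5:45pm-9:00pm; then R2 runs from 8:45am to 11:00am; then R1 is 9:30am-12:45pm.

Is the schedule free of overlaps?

Check each pair: they overlap iff neither finishes before the other starts.
Sorted by start: R2, R1, R3, R4.
R1 starts before R2 ends → R2 and R1 overlap.
That's a conflict, so the schedule is not conflict-free.

No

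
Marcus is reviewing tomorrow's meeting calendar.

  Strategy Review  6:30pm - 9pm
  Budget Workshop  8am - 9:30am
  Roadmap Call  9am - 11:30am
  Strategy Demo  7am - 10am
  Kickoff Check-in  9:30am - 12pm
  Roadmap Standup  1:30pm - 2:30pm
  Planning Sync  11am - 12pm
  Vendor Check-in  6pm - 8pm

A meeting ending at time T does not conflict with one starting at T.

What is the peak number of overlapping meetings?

3

Sort all start/end points and keep a running count:
7am start Strategy Demo → 1
8am start Budget Workshop → 2
9am start Roadmap Call → 3
9:30am end Budget Workshop → 2
9:30am start Kickoff Check-in → 3
10am end Strategy Demo → 2
11am start Planning Sync → 3
11:30am end Roadmap Call → 2
12pm end Kickoff Check-in → 1
12pm end Planning Sync → 0
1:30pm start Roadmap Standup → 1
2:30pm end Roadmap Standup → 0
6pm start Vendor Check-in → 1
6:30pm start Strategy Review → 2
8pm end Vendor Check-in → 1
9pm end Strategy Review → 0
Peak is 3, at 9am (Budget Workshop, Roadmap Call, Strategy Demo).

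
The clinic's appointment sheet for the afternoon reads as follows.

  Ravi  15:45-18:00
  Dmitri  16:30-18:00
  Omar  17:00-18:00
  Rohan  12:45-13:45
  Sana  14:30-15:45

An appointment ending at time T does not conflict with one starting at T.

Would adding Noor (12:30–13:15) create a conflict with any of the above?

Yes — it overlaps Rohan

Rohan: starts 12:45 before Noor ends 13:15, and ends 13:45 after Noor starts 12:30 → overlap.
Sana: starts 14:30 at or after Noor ends 13:15 → clear.
Ravi: starts 15:45 at or after Noor ends 13:15 → clear.
Dmitri: starts 16:30 at or after Noor ends 13:15 → clear.
Omar: starts 17:00 at or after Noor ends 13:15 → clear.
Noor overlaps Rohan.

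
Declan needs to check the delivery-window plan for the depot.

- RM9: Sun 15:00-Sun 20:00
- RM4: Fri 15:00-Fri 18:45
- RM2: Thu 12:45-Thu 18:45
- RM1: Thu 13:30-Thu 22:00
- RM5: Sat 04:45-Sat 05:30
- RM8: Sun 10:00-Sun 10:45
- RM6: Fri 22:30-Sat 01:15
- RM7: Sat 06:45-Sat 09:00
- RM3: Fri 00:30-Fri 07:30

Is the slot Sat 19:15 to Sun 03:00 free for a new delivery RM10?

RM2: ends Thu 18:45 at or before RM10 starts Sat 19:15 → clear.
RM1: ends Thu 22:00 at or before RM10 starts Sat 19:15 → clear.
RM3: ends Fri 07:30 at or before RM10 starts Sat 19:15 → clear.
RM4: ends Fri 18:45 at or before RM10 starts Sat 19:15 → clear.
RM6: ends Sat 01:15 at or before RM10 starts Sat 19:15 → clear.
RM5: ends Sat 05:30 at or before RM10 starts Sat 19:15 → clear.
RM7: ends Sat 09:00 at or before RM10 starts Sat 19:15 → clear.
RM8: starts Sun 10:00 at or after RM10 ends Sun 03:00 → clear.
RM9: starts Sun 15:00 at or after RM10 ends Sun 03:00 → clear.

Yes — the slot is free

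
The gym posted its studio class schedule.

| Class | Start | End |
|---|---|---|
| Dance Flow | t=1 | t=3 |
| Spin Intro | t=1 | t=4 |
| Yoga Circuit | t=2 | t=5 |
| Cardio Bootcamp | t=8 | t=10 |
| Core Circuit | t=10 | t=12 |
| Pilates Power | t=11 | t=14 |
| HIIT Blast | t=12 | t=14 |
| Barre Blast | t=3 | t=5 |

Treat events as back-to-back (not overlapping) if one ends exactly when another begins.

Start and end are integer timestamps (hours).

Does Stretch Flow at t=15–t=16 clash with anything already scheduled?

Dance Flow: ends t=3 at or before Stretch Flow starts t=15 → clear.
Spin Intro: ends t=4 at or before Stretch Flow starts t=15 → clear.
Yoga Circuit: ends t=5 at or before Stretch Flow starts t=15 → clear.
Barre Blast: ends t=5 at or before Stretch Flow starts t=15 → clear.
Cardio Bootcamp: ends t=10 at or before Stretch Flow starts t=15 → clear.
Core Circuit: ends t=12 at or before Stretch Flow starts t=15 → clear.
Pilates Power: ends t=14 at or before Stretch Flow starts t=15 → clear.
HIIT Blast: ends t=14 at or before Stretch Flow starts t=15 → clear.

No — it doesn't clash with anything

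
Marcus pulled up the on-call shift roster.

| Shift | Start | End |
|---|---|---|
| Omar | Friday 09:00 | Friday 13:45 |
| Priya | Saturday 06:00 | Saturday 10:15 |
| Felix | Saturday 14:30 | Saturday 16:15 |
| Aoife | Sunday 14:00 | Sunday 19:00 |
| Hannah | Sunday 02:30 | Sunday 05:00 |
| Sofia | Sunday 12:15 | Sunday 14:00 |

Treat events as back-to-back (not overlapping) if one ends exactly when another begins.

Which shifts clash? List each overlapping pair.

no conflicts

Sorted by start: Omar, Priya, Felix, Hannah, Sofia, Aoife.
Priya starts after Omar ends; Omar is clear from here.
Felix starts after Priya ends; Priya is clear from here.
Hannah starts after Felix ends; Felix is clear from here.
Sofia starts after Hannah ends; Hannah is clear from here.
Aoife starts exactly when Sofia ends (back-to-back, no overlap).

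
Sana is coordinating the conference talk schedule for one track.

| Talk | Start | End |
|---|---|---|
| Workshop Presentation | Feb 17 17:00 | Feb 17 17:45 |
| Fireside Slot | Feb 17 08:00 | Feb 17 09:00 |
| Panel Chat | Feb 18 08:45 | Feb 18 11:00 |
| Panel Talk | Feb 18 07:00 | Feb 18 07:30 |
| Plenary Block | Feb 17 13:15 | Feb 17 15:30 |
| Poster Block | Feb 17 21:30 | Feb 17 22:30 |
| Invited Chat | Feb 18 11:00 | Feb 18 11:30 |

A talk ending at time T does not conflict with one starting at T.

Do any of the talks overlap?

No

Sorted by start: Fireside Slot, Plenary Block, Workshop Presentation, Poster Block, Panel Talk, Panel Chat, Invited Chat.
Plenary Block starts after Fireside Slot ends, so Fireside Slot has no further overlaps.
Workshop Presentation starts after Plenary Block ends, so Plenary Block has no further overlaps.
Poster Block starts after Workshop Presentation ends, so Workshop Presentation has no further overlaps.
Panel Talk starts after Poster Block ends, so Poster Block has no further overlaps.
Panel Chat starts after Panel Talk ends, so Panel Talk has no further overlaps.
Invited Chat starts exactly when Panel Chat ends (back-to-back, no overlap).
Every pair is clear; the schedule has no overlaps.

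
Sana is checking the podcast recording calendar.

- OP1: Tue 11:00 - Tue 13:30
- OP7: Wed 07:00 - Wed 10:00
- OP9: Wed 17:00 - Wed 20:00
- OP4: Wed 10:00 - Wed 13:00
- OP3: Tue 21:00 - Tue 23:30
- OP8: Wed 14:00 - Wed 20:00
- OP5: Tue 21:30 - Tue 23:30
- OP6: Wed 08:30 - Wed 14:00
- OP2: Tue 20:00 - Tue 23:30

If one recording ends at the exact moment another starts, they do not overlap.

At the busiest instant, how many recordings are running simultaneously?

3

Sort all start/end points and keep a running count:
Tue 11:00 start OP1 → 1
Tue 13:30 end OP1 → 0
Tue 20:00 start OP2 → 1
Tue 21:00 start OP3 → 2
Tue 21:30 start OP5 → 3
Tue 23:30 end OP2 → 2
Tue 23:30 end OP3 → 1
Tue 23:30 end OP5 → 0
Wed 07:00 start OP7 → 1
Wed 08:30 start OP6 → 2
Wed 10:00 end OP7 → 1
Wed 10:00 start OP4 → 2
Wed 13:00 end OP4 → 1
Wed 14:00 end OP6 → 0
Wed 14:00 start OP8 → 1
Wed 17:00 start OP9 → 2
Wed 20:00 end OP8 → 1
Wed 20:00 end OP9 → 0
Peak is 3, at Tue 21:30 (OP2, OP3, OP5).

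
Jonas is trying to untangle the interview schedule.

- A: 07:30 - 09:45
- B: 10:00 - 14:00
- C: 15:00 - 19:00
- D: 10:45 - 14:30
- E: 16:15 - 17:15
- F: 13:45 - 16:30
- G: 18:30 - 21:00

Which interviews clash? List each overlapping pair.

Check each pair: they overlap iff neither finishes before the other starts.
Sorted by start: A, B, D, F, C, E, G.
B starts after A ends, so nothing later overlaps A either.
D starts before B ends → B and D overlap.
F starts before B ends → B and F overlap.
C starts after B ends, so nothing later overlaps B either.
F starts before D ends → D and F overlap.
C starts after D ends, so nothing later overlaps D either.
C starts before F ends → F and C overlap.
E starts before F ends → F and E overlap.
G starts after F ends.
E starts before C ends → C and E overlap.
G starts before C ends → C and G overlap.
G starts after E ends.

B & D, B & F, C & E, C & F, C & G, D & F, E & F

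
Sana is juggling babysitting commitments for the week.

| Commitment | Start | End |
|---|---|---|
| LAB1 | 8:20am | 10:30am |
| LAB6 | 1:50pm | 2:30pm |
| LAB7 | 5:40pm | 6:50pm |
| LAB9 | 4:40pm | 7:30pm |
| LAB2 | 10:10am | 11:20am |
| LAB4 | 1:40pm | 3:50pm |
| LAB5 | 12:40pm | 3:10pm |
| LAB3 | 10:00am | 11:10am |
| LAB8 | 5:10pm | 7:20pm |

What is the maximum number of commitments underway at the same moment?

3

Sweep the timeline, counting +1 at each start and −1 at each end (ends before starts at a tie):
8:20am start LAB1 → 1
10:00am start LAB3 → 2
10:10am start LAB2 → 3
10:30am end LAB1 → 2
11:10am end LAB3 → 1
11:20am end LAB2 → 0
12:40pm start LAB5 → 1
1:40pm start LAB4 → 2
1:50pm start LAB6 → 3
2:30pm end LAB6 → 2
3:10pm end LAB5 → 1
3:50pm end LAB4 → 0
4:40pm start LAB9 → 1
5:10pm start LAB8 → 2
5:40pm start LAB7 → 3
6:50pm end LAB7 → 2
7:20pm end LAB8 → 1
7:30pm end LAB9 → 0
Peak is 3, at 10:10am (LAB1, LAB2, LAB3).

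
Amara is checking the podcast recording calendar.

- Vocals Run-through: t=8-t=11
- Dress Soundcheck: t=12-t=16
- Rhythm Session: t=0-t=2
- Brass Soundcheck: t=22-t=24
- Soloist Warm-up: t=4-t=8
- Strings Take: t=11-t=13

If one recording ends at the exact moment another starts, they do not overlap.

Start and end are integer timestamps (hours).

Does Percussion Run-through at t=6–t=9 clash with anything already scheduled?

Rhythm Session: ends t=2 at or before Percussion Run-through starts t=6 → clear.
Soloist Warm-up: starts t=4 before Percussion Run-through ends t=9, and ends t=8 after Percussion Run-through starts t=6 → overlap.
Vocals Run-through: starts t=8 before Percussion Run-through ends t=9, and ends t=11 after Percussion Run-through starts t=6 → overlap.
Strings Take: starts t=11 at or after Percussion Run-through ends t=9 → clear.
Dress Soundcheck: starts t=12 at or after Percussion Run-through ends t=9 → clear.
Brass Soundcheck: starts t=22 at or after Percussion Run-through ends t=9 → clear.
Percussion Run-through overlaps Soloist Warm-up, Vocals Run-through.

Yes — it overlaps Soloist Warm-up, Vocals Run-through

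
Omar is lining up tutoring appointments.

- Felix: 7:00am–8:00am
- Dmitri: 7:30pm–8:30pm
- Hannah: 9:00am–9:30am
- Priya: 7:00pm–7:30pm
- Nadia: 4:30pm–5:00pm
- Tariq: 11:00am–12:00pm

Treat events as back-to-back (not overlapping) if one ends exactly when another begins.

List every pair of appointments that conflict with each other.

Sorted by start: Felix, Hannah, Tariq, Nadia, Priya, Dmitri.
Hannah starts after Felix ends; Felix is clear from here.
Tariq starts after Hannah ends; Hannah is clear from here.
Nadia starts after Tariq ends; Tariq is clear from here.
Priya starts after Nadia ends; Nadia is clear from here.
Dmitri starts exactly when Priya ends (back-to-back, no overlap).

no overlapping pairs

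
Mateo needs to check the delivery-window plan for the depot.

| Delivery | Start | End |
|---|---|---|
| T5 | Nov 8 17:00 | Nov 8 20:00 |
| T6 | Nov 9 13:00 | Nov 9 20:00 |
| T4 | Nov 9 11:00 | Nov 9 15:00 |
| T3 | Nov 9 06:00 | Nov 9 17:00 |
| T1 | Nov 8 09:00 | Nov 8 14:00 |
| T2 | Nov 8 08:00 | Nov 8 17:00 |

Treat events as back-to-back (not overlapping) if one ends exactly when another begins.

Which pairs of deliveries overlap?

T1 & T2, T3 & T4, T3 & T6, T4 & T6

Sorted by start: T2, T1, T5, T3, T4, T6.
T1 starts before T2 ends → T2 and T1 overlap.
T5 starts exactly when T2 ends (back-to-back, no overlap), so nothing later overlaps T2 either.
T5 starts after T1 ends, so nothing later overlaps T1 either.
T3 starts after T5 ends, so nothing later overlaps T5 either.
T4 starts before T3 ends → T3 and T4 overlap.
T6 starts before T3 ends → T3 and T6 overlap.
T6 starts before T4 ends → T4 and T6 overlap.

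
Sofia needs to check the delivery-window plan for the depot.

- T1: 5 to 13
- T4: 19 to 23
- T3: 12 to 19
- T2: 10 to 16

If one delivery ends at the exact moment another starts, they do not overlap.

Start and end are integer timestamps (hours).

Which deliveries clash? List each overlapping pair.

Two intervals overlap when each starts before the other ends.
Sorted by start: T1, T2, T3, T4.
T2 starts before T1 ends → T1 and T2 overlap.
T3 starts before T1 ends → T1 and T3 overlap.
T4 starts after T1 ends.
T3 starts before T2 ends → T2 and T3 overlap.
T4 starts after T2 ends.
T4 starts exactly when T3 ends (back-to-back, no overlap).

T1 & T2, T1 & T3, T2 & T3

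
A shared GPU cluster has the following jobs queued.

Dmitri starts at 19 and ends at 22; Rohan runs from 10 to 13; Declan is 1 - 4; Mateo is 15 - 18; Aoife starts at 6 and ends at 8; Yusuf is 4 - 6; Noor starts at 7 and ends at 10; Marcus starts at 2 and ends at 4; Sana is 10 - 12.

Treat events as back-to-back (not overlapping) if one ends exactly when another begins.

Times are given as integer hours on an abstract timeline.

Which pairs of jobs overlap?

Aoife & Noor, Declan & Marcus, Rohan & Sana

Two intervals overlap when each starts before the other ends.
Sorted by start: Declan, Marcus, Yusuf, Aoife, Noor, Sana, Rohan, Mateo, Dmitri.
Marcus starts before Declan ends → Declan and Marcus overlap.
Yusuf starts exactly when Declan ends (back-to-back, no overlap), so nothing later overlaps Declan either.
Yusuf starts exactly when Marcus ends (back-to-back, no overlap), so nothing later overlaps Marcus either.
Aoife starts exactly when Yusuf ends (back-to-back, no overlap), so nothing later overlaps Yusuf either.
Noor starts before Aoife ends → Aoife and Noor overlap.
Sana starts after Aoife ends, so nothing later overlaps Aoife either.
Sana starts exactly when Noor ends (back-to-back, no overlap), so nothing later overlaps Noor either.
Rohan starts before Sana ends → Sana and Rohan overlap.
Mateo starts after Sana ends, so nothing later overlaps Sana either.
Mateo starts after Rohan ends, so nothing later overlaps Rohan either.
Dmitri starts after Mateo ends.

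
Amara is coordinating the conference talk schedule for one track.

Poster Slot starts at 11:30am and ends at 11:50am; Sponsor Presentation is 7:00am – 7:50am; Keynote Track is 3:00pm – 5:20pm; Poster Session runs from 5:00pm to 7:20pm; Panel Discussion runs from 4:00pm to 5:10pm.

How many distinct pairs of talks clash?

3

Sorted by start: Sponsor Presentation, Poster Slot, Keynote Track, Panel Discussion, Poster Session.
Poster Slot starts after Sponsor Presentation ends, so nothing later overlaps Sponsor Presentation either.
Keynote Track starts after Poster Slot ends, so nothing later overlaps Poster Slot either.
Panel Discussion starts before Keynote Track ends → Keynote Track and Panel Discussion overlap.
Poster Session starts before Keynote Track ends → Keynote Track and Poster Session overlap.
Poster Session starts before Panel Discussion ends → Panel Discussion and Poster Session overlap.
Overlapping pairs: Keynote Track & Panel Discussion, Keynote Track & Poster Session, Panel Discussion & Poster Session — 3 in total.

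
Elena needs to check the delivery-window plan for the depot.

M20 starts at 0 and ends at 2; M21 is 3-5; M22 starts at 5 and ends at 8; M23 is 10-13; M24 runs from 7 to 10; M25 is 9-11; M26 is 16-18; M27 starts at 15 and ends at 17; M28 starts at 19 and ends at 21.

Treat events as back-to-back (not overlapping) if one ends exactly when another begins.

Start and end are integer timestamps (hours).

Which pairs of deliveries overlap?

M22 & M24, M23 & M25, M24 & M25, M26 & M27

Two intervals overlap when each starts before the other ends.
Sorted by start: M20, M21, M22, M24, M25, M23, M27, M26, M28.
M21 starts after M20 ends, so nothing later overlaps M20 either.
M22 starts exactly when M21 ends (back-to-back, no overlap), so nothing later overlaps M21 either.
M24 starts before M22 ends → M22 and M24 overlap.
M25 starts after M22 ends, so nothing later overlaps M22 either.
M25 starts before M24 ends → M24 and M25 overlap.
M23 starts exactly when M24 ends (back-to-back, no overlap), so nothing later overlaps M24 either.
M23 starts before M25 ends → M25 and M23 overlap.
M27 starts after M25 ends, so nothing later overlaps M25 either.
M27 starts after M23 ends, so nothing later overlaps M23 either.
M26 starts before M27 ends → M27 and M26 overlap.
M28 starts after M27 ends.
M28 starts after M26 ends.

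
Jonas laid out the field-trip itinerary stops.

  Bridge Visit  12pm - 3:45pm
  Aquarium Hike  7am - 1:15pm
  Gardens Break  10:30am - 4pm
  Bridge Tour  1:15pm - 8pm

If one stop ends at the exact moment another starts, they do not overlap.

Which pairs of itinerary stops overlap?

Aquarium Hike & Bridge Visit, Aquarium Hike & Gardens Break, Bridge Tour & Bridge Visit, Bridge Tour & Gardens Break, Bridge Visit & Gardens Break

Sorted by start: Aquarium Hike, Gardens Break, Bridge Visit, Bridge Tour.
Gardens Break starts before Aquarium Hike ends → Aquarium Hike and Gardens Break overlap.
Bridge Visit starts before Aquarium Hike ends → Aquarium Hike and Bridge Visit overlap.
Bridge Tour starts exactly when Aquarium Hike ends (back-to-back, no overlap).
Bridge Visit starts before Gardens Break ends → Gardens Break and Bridge Visit overlap.
Bridge Tour starts before Gardens Break ends → Gardens Break and Bridge Tour overlap.
Bridge Tour starts before Bridge Visit ends → Bridge Visit and Bridge Tour overlap.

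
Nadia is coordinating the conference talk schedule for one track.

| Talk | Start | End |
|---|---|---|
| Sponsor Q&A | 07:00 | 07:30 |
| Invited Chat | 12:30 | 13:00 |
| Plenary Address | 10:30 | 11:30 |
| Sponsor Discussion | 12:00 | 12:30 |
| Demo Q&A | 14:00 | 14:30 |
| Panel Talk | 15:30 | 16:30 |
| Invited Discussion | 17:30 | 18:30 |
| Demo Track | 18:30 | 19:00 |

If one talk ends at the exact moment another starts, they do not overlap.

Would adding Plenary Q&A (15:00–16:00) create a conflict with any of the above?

Yes — it overlaps Panel Talk

Sponsor Q&A: ends 07:30 at or before Plenary Q&A starts 15:00 → clear.
Plenary Address: ends 11:30 at or before Plenary Q&A starts 15:00 → clear.
Sponsor Discussion: ends 12:30 at or before Plenary Q&A starts 15:00 → clear.
Invited Chat: ends 13:00 at or before Plenary Q&A starts 15:00 → clear.
Demo Q&A: ends 14:30 at or before Plenary Q&A starts 15:00 → clear.
Panel Talk: starts 15:30 before Plenary Q&A ends 16:00, and ends 16:30 after Plenary Q&A starts 15:00 → overlap.
Invited Discussion: starts 17:30 at or after Plenary Q&A ends 16:00 → clear.
Demo Track: starts 18:30 at or after Plenary Q&A ends 16:00 → clear.
Plenary Q&A overlaps Panel Talk.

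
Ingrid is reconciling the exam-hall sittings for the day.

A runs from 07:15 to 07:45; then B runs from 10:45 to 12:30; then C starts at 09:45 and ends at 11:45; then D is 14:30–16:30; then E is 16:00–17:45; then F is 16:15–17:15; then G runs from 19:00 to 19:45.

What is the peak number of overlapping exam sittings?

3

Sort all start/end points and keep a running count:
07:15 start A → 1
07:45 end A → 0
09:45 start C → 1
10:45 start B → 2
11:45 end C → 1
12:30 end B → 0
14:30 start D → 1
16:00 start E → 2
16:15 start F → 3
16:30 end D → 2
17:15 end F → 1
17:45 end E → 0
19:00 start G → 1
19:45 end G → 0
Peak is 3, at 16:15 (D, E, F).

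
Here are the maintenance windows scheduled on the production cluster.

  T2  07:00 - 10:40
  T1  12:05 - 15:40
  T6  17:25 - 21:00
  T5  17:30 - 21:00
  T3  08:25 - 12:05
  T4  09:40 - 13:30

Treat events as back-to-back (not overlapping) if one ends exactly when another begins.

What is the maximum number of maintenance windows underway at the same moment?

3

Walk through starts and ends in time order (an end at T is processed before a start at T):
07:00 start T2 → 1
08:25 start T3 → 2
09:40 start T4 → 3
10:40 end T2 → 2
12:05 end T3 → 1
12:05 start T1 → 2
13:30 end T4 → 1
15:40 end T1 → 0
17:25 start T6 → 1
17:30 start T5 → 2
21:00 end T5 → 1
21:00 end T6 → 0
Peak is 3, at 09:40 (T2, T3, T4).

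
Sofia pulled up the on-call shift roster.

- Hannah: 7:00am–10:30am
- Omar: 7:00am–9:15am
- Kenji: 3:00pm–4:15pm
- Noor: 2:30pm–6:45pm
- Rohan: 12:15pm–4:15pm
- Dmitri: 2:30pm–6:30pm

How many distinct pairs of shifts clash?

Sorted by start: Hannah, Omar, Rohan, Noor, Dmitri, Kenji.
Omar starts before Hannah ends → Hannah and Omar overlap.
Rohan starts after Hannah ends — done with Hannah.
Rohan starts after Omar ends — done with Omar.
Noor starts before Rohan ends → Rohan and Noor overlap.
Dmitri starts before Rohan ends → Rohan and Dmitri overlap.
Kenji starts before Rohan ends → Rohan and Kenji overlap.
Dmitri starts before Noor ends → Noor and Dmitri overlap.
Kenji starts before Noor ends → Noor and Kenji overlap.
Kenji starts before Dmitri ends → Dmitri and Kenji overlap.
Overlapping pairs: Dmitri & Kenji, Dmitri & Noor, Dmitri & Rohan, Hannah & Omar, Kenji & Noor, Kenji & Rohan, Noor & Rohan — 7 in total.

7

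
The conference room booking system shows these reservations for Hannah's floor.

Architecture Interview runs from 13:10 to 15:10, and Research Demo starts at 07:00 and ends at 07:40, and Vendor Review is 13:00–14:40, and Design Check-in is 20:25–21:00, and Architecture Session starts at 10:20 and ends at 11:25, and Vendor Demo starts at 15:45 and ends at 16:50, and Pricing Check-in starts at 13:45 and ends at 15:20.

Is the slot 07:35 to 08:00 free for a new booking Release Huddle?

No — it overlaps Research Demo

Research Demo: starts 07:00 before Release Huddle ends 08:00, and ends 07:40 after Release Huddle starts 07:35 → overlap.
Architecture Session: starts 10:20 at or after Release Huddle ends 08:00 → clear.
Vendor Review: starts 13:00 at or after Release Huddle ends 08:00 → clear.
Architecture Interview: starts 13:10 at or after Release Huddle ends 08:00 → clear.
Pricing Check-in: starts 13:45 at or after Release Huddle ends 08:00 → clear.
Vendor Demo: starts 15:45 at or after Release Huddle ends 08:00 → clear.
Design Check-in: starts 20:25 at or after Release Huddle ends 08:00 → clear.
Release Huddle overlaps Research Demo.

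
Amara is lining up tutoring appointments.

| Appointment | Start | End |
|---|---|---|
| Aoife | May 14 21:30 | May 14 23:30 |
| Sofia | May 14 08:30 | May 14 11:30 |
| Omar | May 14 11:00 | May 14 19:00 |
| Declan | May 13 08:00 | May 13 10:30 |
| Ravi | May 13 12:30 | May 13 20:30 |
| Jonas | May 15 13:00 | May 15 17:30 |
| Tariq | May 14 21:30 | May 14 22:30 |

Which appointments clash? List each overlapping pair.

Sorted by start: Declan, Ravi, Sofia, Omar, Tariq, Aoife, Jonas.
Ravi starts after Declan ends, so nothing later overlaps Declan either.
Sofia starts after Ravi ends, so nothing later overlaps Ravi either.
Omar starts before Sofia ends → Sofia and Omar overlap.
Tariq starts after Sofia ends, so nothing later overlaps Sofia either.
Tariq starts after Omar ends, so nothing later overlaps Omar either.
Aoife starts before Tariq ends → Tariq and Aoife overlap.
Jonas starts after Tariq ends.
Jonas starts after Aoife ends.

Aoife & Tariq, Omar & Sofia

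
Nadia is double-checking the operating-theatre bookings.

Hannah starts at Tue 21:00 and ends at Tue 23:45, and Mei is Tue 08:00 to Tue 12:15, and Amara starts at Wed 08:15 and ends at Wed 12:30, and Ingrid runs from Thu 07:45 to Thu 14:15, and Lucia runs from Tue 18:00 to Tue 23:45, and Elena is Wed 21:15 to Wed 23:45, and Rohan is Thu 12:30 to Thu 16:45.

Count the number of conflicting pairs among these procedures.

Sorted by start: Mei, Lucia, Hannah, Amara, Elena, Ingrid, Rohan.
Lucia starts after Mei ends, so nothing later overlaps Mei either.
Hannah starts before Lucia ends → Lucia and Hannah overlap.
Amara starts after Lucia ends, so nothing later overlaps Lucia either.
Amara starts after Hannah ends, so nothing later overlaps Hannah either.
Elena starts after Amara ends, so nothing later overlaps Amara either.
Ingrid starts after Elena ends, so nothing later overlaps Elena either.
Rohan starts before Ingrid ends → Ingrid and Rohan overlap.
Overlapping pairs: Hannah & Lucia, Ingrid & Rohan — 2 in total.

2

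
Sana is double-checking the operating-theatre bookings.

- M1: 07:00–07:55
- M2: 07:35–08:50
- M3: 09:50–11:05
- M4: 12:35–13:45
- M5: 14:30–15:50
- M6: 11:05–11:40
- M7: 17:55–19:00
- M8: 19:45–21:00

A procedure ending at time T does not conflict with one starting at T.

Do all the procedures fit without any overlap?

No

Two intervals overlap when each starts before the other ends.
Sorted by start: M1, M2, M3, M6, M4, M5, M7, M8.
M2 starts before M1 ends → M1 and M2 overlap.
That's a conflict, so the schedule is not conflict-free.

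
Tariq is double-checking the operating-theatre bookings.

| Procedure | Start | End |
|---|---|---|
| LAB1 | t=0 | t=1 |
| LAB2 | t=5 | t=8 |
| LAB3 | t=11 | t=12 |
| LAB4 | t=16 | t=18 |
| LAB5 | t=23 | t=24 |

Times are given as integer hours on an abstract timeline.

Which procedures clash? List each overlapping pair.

none

Sorted by start: LAB1, LAB2, LAB3, LAB4, LAB5.
LAB2 starts after LAB1 ends; LAB1 is clear from here.
LAB3 starts after LAB2 ends; LAB2 is clear from here.
LAB4 starts after LAB3 ends; LAB3 is clear from here.
LAB5 starts after LAB4 ends.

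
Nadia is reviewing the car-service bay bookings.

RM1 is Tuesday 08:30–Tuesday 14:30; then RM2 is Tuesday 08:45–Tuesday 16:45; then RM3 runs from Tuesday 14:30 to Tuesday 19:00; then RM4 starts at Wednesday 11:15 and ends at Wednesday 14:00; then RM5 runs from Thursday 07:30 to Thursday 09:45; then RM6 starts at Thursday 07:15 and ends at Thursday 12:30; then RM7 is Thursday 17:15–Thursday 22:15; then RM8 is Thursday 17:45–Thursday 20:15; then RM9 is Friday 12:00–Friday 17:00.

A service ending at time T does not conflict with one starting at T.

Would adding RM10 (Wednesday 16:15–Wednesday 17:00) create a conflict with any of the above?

RM1: ends Tuesday 14:30 at or before RM10 starts Wednesday 16:15 → clear.
RM2: ends Tuesday 16:45 at or before RM10 starts Wednesday 16:15 → clear.
RM3: ends Tuesday 19:00 at or before RM10 starts Wednesday 16:15 → clear.
RM4: ends Wednesday 14:00 at or before RM10 starts Wednesday 16:15 → clear.
RM6: starts Thursday 07:15 at or after RM10 ends Wednesday 17:00 → clear.
RM5: starts Thursday 07:30 at or after RM10 ends Wednesday 17:00 → clear.
RM7: starts Thursday 17:15 at or after RM10 ends Wednesday 17:00 → clear.
RM8: starts Thursday 17:45 at or after RM10 ends Wednesday 17:00 → clear.
RM9: starts Friday 12:00 at or after RM10 ends Wednesday 17:00 → clear.

No — it doesn't clash with anything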